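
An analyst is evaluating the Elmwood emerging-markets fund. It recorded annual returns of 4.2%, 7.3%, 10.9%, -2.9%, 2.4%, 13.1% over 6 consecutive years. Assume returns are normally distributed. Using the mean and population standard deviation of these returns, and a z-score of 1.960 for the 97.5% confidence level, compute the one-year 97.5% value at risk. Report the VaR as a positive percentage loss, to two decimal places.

Mean return μ = 35.00 / 6 = 5.8333%
Σ(r − μ)² = 171.3533; population σ = √(171.3533/6) = 5.3441%
VaR = −(μ − z·σ) = −(5.8333 − 1.960 × 5.3441) = −(-4.6411) = 4.6411%

4.64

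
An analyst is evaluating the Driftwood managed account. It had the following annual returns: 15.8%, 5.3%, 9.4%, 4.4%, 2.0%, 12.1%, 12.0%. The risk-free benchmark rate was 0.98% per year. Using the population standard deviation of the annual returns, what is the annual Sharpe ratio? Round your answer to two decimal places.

μ = (15.8 + 5.3 + 9.4 + 4.4 + 2 + 12.1 + 12) / 7 = 8.7143%
Population std dev = √[148.2886 / 7] = 4.6026%
Sharpe = (μ − rf) / σ = (8.7143 − 0.98) / 4.6026 = 7.7343 / 4.6026 = 1.6804

1.68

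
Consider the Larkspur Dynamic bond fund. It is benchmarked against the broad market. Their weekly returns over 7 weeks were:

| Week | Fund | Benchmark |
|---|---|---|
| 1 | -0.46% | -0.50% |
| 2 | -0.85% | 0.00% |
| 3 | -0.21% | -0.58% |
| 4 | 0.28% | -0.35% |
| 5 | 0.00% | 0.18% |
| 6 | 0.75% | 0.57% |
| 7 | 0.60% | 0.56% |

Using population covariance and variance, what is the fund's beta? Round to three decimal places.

0.740

r̄p = 0.0157%,  r̄m = -0.0171%
Cov = Σ(rp − r̄p)(rm − r̄m) / 7 = 0.1456
Var(rm) = Σ(rm − r̄m)² / 7 = 0.1968
β = Cov / Var = 0.1456 / 0.1968 = 0.7398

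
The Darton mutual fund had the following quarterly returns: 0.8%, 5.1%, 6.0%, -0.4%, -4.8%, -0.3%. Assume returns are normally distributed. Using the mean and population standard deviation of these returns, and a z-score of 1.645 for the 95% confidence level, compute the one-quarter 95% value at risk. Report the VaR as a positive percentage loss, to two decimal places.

μ = (0.8 + 5.1 + 6 − 0.4 − 4.8 − 0.3) / 6 = 1.0667%
Σ(r − μ)² = (0.8 − 1.0667)² + (5.1 − 1.0667)² + (6 − 1.0667)² + … = 79.1133
population σ = √(79.1133 / 6) = √13.1856 = 3.6312%
VaR = −(μ − z·σ) = −(1.0667 − 1.645 × 3.6312) = −(-4.9066) = 4.9066%

4.91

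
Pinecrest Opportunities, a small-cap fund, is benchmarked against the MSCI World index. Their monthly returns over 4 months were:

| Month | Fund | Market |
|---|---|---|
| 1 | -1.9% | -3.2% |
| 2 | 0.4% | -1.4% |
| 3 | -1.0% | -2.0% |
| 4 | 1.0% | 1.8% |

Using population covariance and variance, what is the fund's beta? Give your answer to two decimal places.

0.55

r̄p = -0.3750%,  r̄m = -1.2000%
Cov = Σ(rp − r̄p)(rm − r̄m) / 4 = 1.8800
Var(rm) = Σ(rm − r̄m)² / 4 = 3.4200
β = Cov / Var = 1.8800 / 3.4200 = 0.5497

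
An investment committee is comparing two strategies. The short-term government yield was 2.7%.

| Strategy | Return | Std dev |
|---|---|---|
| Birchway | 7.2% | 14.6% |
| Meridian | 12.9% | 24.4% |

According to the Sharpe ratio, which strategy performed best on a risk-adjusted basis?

Meridian

Birchway: Sharpe ratio = (7.2% − 2.7%) / 14.6% = 0.308
Meridian: Sharpe ratio = (12.9% − 2.7%) / 24.4% = 0.418
Highest: Meridian (0.418).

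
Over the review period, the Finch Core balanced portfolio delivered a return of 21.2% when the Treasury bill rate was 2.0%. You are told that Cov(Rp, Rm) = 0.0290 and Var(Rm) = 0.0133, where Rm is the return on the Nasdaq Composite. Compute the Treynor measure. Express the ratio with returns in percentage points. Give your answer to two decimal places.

β = Cov / Var = 0.0290 / 0.0133 = 2.1805
Treynor = (Rp − Rf) / β = (21.2% − 2.0%) / 2.1805 = 19.20 / 2.1805 = 8.8053

8.81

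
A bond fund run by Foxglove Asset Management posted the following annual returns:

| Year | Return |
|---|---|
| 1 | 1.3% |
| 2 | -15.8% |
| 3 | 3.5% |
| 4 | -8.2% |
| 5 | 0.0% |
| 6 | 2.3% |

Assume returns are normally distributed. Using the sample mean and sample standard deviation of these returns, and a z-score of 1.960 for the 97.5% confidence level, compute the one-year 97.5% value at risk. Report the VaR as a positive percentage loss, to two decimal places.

17.71

Mean return r̄ = -16.90 / 6 = -2.8167%
Σ(r − r̄)² = 288.5083; sample σ = √(288.5083/5) = 7.5962%
VaR = −(r̄ − z·σ) = −(-2.8167 − 1.960 × 7.5962) = −(-17.7053) = 17.7053%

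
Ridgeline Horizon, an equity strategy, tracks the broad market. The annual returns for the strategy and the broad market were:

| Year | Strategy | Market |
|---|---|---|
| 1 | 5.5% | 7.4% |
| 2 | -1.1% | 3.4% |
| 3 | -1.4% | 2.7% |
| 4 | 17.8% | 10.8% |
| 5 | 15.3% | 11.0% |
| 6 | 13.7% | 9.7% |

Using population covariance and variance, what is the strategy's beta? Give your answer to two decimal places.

2.26

r̄p = 8.3000%,  r̄m = 7.5000%
Cov = Σ(rp − r̄p)(rm − r̄m) / 6 = 25.5183
Var(rm) = Σ(rm − r̄m)² / 6 = 11.3067
β = Cov / Var = 25.5183 / 11.3067 = 2.2569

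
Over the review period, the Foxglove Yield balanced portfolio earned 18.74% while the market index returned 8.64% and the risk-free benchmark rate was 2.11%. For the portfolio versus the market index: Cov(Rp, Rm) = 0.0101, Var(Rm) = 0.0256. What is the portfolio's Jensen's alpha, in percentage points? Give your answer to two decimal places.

β = Cov / Var = 0.0101 / 0.0256 = 0.3945
E[R] = Rf + β(Rm − Rf) = 2.11% + 0.3945 × (8.64% − 2.11%) = 4.6861%
α = Rp − E[R] = 18.74% − 4.6861% = 14.0539

14.05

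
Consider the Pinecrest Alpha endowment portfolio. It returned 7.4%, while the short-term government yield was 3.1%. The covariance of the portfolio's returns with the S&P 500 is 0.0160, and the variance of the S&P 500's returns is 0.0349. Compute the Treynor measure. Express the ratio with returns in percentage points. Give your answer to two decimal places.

β = Cov / Var = 0.0160 / 0.0349 = 0.4585
Treynor = (Rp − Rf) / β = (7.4% − 3.1%) / 0.4585 = 4.30 / 0.4585 = 9.3784

9.38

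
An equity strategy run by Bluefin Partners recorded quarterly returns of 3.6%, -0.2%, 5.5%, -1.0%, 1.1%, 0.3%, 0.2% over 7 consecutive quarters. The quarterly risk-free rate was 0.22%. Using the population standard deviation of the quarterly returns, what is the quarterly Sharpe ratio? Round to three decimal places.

r̄ = (3.6 − 0.2 + 5.5 − 1 + 1.1 + 0.3 + 0.2) / 7 = 9.50 / 7 = 1.3571%
Σ(r − r̄)² = 32.6971; population σ = √(32.6971/7) = 2.1613%
Sharpe = (r̄ − rf) / σ = (1.3571 − 0.22) / 2.1613 = 1.1371 / 2.1613 = 0.5261

0.526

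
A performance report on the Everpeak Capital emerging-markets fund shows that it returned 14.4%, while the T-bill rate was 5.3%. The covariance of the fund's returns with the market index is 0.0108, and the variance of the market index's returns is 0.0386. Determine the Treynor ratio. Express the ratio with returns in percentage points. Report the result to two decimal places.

β = Cov / Var = 0.0108 / 0.0386 = 0.2798
Treynor = (Rp − Rf) / β = (14.4% − 5.3%) / 0.2798 = 9.10 / 0.2798 = 32.5232

32.52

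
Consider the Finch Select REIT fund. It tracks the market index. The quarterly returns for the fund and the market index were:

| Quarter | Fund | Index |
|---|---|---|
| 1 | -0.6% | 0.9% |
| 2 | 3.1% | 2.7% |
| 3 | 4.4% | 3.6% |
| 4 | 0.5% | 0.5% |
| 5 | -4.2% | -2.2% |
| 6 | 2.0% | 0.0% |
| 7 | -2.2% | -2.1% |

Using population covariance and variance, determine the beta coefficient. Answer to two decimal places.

r̄p = 0.4286%,  r̄m = 0.4857%
Cov = Σ(rp − r̄p)(rm − r̄m) / 7 = 5.1890
Var(rm) = Σ(rm − r̄m)² / 7 = 4.1298
β = Cov / Var = 5.1890 / 4.1298 = 1.2565

1.26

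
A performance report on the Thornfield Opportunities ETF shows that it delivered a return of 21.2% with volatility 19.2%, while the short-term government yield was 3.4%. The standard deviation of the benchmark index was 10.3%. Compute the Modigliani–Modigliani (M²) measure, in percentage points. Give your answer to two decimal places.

Sharpe = (Rp − Rf) / σp = (21.2% − 3.4%) / 19.2% = 0.9271
M² = Rf + Sharpe × σm = 3.4% + 0.9271 × 10.3% = 12.9491%

12.95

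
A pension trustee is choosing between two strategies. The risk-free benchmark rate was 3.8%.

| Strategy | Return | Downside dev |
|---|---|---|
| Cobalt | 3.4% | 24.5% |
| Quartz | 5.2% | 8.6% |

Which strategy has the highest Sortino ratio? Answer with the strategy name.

Quartz

Cobalt: Sortino ratio = (3.4% − 3.8%) / 24.5% = -0.016
Quartz: Sortino ratio = (5.2% − 3.8%) / 8.6% = 0.163
Highest: Quartz (0.163).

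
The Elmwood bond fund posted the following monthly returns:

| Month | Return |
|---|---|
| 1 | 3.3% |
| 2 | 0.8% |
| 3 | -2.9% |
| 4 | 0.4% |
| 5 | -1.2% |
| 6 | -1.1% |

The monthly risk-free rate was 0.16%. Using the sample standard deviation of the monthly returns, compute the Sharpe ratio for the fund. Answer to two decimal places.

r̄ = (3.3 + 0.8 − 2.9 + 0.4 − 1.2 − 1.1) / 6 = -0.1167%
Sample std dev = √[22.6683 / 5] = 2.1292%
Sharpe = (r̄ − rf) / σ = (-0.1167 − 0.16) / 2.1292 = -0.2767 / 2.1292 = -0.1300

-0.13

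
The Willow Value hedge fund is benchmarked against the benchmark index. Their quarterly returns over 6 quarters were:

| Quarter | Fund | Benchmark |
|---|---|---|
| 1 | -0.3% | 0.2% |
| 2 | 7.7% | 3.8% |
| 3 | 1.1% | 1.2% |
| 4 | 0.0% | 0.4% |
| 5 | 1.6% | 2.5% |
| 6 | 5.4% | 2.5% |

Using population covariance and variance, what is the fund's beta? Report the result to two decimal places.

2.09

r̄p = 2.5833%,  r̄m = 1.7667%
Cov = Σ(rp − r̄p)(rm − r̄m) / 6 = 3.4394
Var(rm) = Σ(rm − r̄m)² / 6 = 1.6422
β = Cov / Var = 3.4394 / 1.6422 = 2.0944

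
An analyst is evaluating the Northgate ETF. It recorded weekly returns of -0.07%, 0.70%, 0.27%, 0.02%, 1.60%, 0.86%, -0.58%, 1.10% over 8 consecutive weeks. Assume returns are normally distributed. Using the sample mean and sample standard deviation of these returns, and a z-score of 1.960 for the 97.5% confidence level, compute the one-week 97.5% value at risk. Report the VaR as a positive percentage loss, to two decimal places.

0.90

Mean return r̄ = 3.900 / 8 = 0.4875%
Σ(r − r̄)² = (-0.07 − 0.4875)² + (0.7 − 0.4875)² + (0.27 − 0.4875)² + … = 3.5130
σ = √[3.5130 / 7] = 0.7084%
VaR = −(r̄ − z·σ) = −(0.4875 − 1.960 × 0.7084) = −(-0.9010) = 0.9010%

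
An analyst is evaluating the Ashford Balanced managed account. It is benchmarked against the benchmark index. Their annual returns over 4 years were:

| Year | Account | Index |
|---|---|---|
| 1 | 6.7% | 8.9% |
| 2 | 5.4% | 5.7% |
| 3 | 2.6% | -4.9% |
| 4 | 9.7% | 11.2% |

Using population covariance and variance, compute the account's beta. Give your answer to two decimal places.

r̄p = 6.1000%,  r̄m = 5.2250%
Cov = Σ(rp − r̄p)(rm − r̄m) / 4 = 14.7050
Var(rm) = Σ(rm − r̄m)² / 4 = 37.9869
β = Cov / Var = 14.7050 / 37.9869 = 0.3871

0.39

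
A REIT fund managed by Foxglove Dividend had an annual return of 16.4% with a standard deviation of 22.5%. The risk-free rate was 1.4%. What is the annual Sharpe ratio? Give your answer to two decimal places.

0.67

Sharpe = (Rp − Rf) / σp = (16.4% − 1.4%) / 22.5% = 15.00% / 22.5% = 0.6667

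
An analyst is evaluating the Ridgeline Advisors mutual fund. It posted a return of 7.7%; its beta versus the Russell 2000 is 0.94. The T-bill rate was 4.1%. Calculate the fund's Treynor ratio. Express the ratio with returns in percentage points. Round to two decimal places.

Treynor = (Rp − Rf) / β = (7.7% − 4.1%) / 0.94 = 3.60 / 0.94 = 3.8298

3.83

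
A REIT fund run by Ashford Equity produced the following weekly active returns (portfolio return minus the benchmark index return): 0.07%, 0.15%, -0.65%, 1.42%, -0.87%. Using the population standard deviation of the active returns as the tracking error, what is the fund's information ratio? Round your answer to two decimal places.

0.03

r̄ = (0.07 + 0.15 − 0.65 + 1.42 − 0.87) / 5 = 0.0240%
Population σ = √[Σ(r − r̄)² / 5] = √[3.2203 / 5] = √0.6441 = 0.8026%
IR = r̄ / tracking error = 0.0240 / 0.8026 = 0.0299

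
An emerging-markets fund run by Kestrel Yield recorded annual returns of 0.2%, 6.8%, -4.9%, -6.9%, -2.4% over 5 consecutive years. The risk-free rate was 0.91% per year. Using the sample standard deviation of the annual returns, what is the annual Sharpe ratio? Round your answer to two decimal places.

r̄ = (0.2 + 6.8 − 4.9 − 6.9 − 2.4) / 5 = -1.4400%
Σ(r − r̄)² = 113.2920; sample σ = √(113.2920/4) = 5.3219%
Sharpe = (r̄ − rf) / σ = (-1.4400 − 0.91) / 5.3219 = -2.3500 / 5.3219 = -0.4416

-0.44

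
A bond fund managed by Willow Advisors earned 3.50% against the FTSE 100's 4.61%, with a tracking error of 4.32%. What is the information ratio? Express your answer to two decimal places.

IR = (Rp − Rb) / TE = (3.50% − 4.61%) / 4.32% = -1.11% / 4.32% = -0.2569

-0.26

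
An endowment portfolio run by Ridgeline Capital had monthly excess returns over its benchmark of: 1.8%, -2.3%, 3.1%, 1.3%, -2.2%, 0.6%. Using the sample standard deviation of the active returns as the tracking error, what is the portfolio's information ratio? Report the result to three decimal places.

0.174

μ = (1.8 − 2.3 + 3.1 + 1.3 − 2.2 + 0.6) / 6 = 2.30 / 6 = 0.3833%
Sample std dev = √[24.1483 / 5] = 2.1976%
IR = μ / tracking error = 0.3833 / 2.1976 = 0.1744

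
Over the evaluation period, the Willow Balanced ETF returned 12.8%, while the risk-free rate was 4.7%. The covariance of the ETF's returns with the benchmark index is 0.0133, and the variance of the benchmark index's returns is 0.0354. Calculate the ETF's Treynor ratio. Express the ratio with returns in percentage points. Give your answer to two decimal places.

21.56

β = Cov / Var = 0.0133 / 0.0354 = 0.3757
Treynor = (Rp − Rf) / β = (12.8% − 4.7%) / 0.3757 = 8.10 / 0.3757 = 21.5598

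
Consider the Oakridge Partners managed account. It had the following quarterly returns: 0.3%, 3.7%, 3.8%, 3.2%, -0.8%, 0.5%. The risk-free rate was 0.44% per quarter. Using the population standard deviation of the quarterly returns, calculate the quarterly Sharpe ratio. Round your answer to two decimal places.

0.73

Mean return r̄ = 10.70 / 6 = 1.7833%
Population std dev = √[20.2683 / 6] = 1.8379%
Sharpe = (r̄ − rf) / σ = (1.7833 − 0.44) / 1.8379 = 1.3433 / 1.8379 = 0.7309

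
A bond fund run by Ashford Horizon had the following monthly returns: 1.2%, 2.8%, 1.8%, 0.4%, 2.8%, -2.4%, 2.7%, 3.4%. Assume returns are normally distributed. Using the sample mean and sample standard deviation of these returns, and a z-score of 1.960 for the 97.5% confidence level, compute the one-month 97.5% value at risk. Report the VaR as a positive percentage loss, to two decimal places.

2.11

r̄ = (1.2 + 2.8 + 1.8 + 0.4 + 2.8 − 2.4 + 2.7 + 3.4) / 8 = 1.5875%
Σ(r − r̄)² = (1.2 − 1.5875)² + (2.8 − 1.5875)² + … = 24.9688
σ = √[24.9688 / 7] = 1.8886%
VaR = −(r̄ − z·σ) = −(1.5875 − 1.960 × 1.8886) = −(-2.1142) = 2.1142%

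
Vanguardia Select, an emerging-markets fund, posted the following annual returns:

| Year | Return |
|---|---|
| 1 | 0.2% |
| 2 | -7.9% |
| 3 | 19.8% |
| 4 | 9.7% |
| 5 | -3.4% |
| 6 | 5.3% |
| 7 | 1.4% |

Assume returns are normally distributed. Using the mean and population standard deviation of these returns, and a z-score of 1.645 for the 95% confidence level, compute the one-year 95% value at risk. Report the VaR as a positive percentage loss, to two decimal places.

Mean return μ = 25.10 / 7 = 3.5857%
Population σ = √[Σ(r − μ)² / 7] = √[500.1886 / 7] = √71.4555 = 8.4531%
VaR = −(μ − z·σ) = −(3.5857 − 1.645 × 8.4531) = −(-10.3196) = 10.3196%

10.32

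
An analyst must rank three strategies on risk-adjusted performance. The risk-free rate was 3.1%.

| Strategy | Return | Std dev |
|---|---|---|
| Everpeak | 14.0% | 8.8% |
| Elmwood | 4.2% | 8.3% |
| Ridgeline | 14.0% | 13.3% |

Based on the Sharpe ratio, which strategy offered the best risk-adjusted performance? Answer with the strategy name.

Everpeak

Everpeak: Sharpe ratio = (14.0% − 3.1%) / 8.8% = 1.239
Elmwood: Sharpe ratio = (4.2% − 3.1%) / 8.3% = 0.133
Ridgeline: Sharpe ratio = (14.0% − 3.1%) / 13.3% = 0.820
Highest: Everpeak (1.239).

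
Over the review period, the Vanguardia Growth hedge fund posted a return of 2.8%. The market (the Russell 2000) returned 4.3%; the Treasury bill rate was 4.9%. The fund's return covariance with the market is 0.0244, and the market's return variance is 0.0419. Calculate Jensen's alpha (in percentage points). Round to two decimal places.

-1.75

β = Cov / Var = 0.0244 / 0.0419 = 0.5823
E[R] = Rf + β(Rm − Rf) = 4.9% + 0.5823 × (4.3% − 4.9%) = 4.5506%
α = Rp − E[R] = 2.8% − 4.5506% = -1.7506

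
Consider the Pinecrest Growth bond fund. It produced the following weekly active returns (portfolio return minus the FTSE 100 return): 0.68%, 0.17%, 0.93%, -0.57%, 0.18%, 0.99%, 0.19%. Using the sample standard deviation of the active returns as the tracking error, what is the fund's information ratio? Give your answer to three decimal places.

r̄ = (0.68 + 0.17 + 0.93 − 0.57 + 0.18 + 0.99 + 0.19) / 7 = 2.570 / 7 = 0.3671%
Sample std dev = √[1.7861 / 6] = 0.5456%
IR = r̄ / tracking error = 0.3671 / 0.5456 = 0.6728

0.673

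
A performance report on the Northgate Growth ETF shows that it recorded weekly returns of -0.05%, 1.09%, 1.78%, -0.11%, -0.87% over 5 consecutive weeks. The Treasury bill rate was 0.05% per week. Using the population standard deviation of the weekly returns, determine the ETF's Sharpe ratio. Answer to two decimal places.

Mean return r̄ = 1.840 / 5 = 0.3680%
Population std dev = √[4.4509 / 5] = 0.9435%
Sharpe = (r̄ − rf) / σ = (0.3680 − 0.05) / 0.9435 = 0.3180 / 0.9435 = 0.3370

0.34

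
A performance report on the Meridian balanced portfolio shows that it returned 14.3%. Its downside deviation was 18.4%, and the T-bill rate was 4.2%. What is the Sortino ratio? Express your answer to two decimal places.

0.55

Sortino = (Rp − Rf) / σd = (14.3% − 4.2%) / 18.4% = 10.10% / 18.4% = 0.5489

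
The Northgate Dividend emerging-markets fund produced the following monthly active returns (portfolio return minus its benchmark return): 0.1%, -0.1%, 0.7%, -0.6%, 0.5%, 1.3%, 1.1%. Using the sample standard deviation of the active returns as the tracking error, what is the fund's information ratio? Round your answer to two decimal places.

r̄ = (0.1 − 0.1 + 0.7 − 0.6 + 0.5 + 1.3 + 1.1) / 7 = 3.00 / 7 = 0.4286%
Σ(r − r̄)² = 2.7343; sample σ = √(2.7343/6) = 0.6751%
IR = r̄ / tracking error = 0.4286 / 0.6751 = 0.6349

0.63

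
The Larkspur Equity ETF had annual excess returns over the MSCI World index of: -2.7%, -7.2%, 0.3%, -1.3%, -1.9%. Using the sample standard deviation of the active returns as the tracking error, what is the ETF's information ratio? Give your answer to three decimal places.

-0.909

Mean return r̄ = -12.80 / 5 = -2.5600%
Σ(r − r̄)² = (-2.7 − (-2.5600))² + (-7.2 − (-2.5600))² + … = 31.7520
sample σ = √(31.7520 / 4) = √7.9380 = 2.8174%
IR = r̄ / tracking error = -2.5600 / 2.8174 = -0.9086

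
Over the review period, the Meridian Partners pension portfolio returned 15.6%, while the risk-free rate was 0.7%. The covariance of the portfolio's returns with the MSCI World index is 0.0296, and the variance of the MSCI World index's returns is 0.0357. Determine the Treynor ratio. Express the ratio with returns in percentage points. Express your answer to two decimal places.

17.97

β = Cov / Var = 0.0296 / 0.0357 = 0.8291
Treynor = (Rp − Rf) / β = (15.6% − 0.7%) / 0.8291 = 14.90 / 0.8291 = 17.9713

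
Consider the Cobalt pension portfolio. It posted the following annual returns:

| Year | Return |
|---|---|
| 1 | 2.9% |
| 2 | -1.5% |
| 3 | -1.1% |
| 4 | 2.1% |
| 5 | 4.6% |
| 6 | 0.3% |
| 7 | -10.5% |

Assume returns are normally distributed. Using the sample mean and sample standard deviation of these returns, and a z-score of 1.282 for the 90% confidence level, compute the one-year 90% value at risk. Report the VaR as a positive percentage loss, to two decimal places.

μ = (2.9 − 1.5 − 1.1 + 2.1 + 4.6 + 0.3 − 10.5) / 7 = -0.4571%
Σ(r − μ)² = (2.9 − (-0.4571))² + (-1.5 − (-0.4571))² + … = 146.3171
σ = √[146.3171 / 6] = 4.9382%
VaR = −(μ − z·σ) = −(-0.4571 − 1.282 × 4.9382) = −(-6.7879) = 6.7879%

6.79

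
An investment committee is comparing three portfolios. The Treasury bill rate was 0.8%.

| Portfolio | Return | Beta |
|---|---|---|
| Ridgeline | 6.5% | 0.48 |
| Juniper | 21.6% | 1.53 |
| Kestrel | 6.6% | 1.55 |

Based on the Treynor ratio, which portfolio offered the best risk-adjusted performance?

Ridgeline: Treynor = (6.5% − 0.8%) / 0.48 = 11.875
Juniper: Treynor = (21.6% − 0.8%) / 1.53 = 13.595
Kestrel: Treynor = (6.6% − 0.8%) / 1.55 = 3.742
Highest: Juniper (13.595).

Juniper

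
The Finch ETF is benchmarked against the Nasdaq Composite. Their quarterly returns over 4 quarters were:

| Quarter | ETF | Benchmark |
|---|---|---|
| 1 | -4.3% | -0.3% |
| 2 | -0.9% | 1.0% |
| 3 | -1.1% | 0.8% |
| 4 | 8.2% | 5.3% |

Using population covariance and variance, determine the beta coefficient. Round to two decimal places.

2.18

r̄p = 0.4750%,  r̄m = 1.7000%
Cov = Σ(rp − r̄p)(rm − r̄m) / 4 = 9.9350
Var(rm) = Σ(rm − r̄m)² / 4 = 4.5650
β = Cov / Var = 9.9350 / 4.5650 = 2.1763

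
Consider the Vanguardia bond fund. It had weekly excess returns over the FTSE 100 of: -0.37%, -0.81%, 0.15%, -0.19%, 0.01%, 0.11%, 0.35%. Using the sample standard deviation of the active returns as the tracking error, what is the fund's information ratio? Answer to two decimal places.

-0.28

Mean return r̄ = -0.750 / 7 = -0.1071%
Σ(r − r̄)² = 0.9059; sample σ = √(0.9059/6) = 0.3886%
IR = r̄ / tracking error = -0.1071 / 0.3886 = -0.2756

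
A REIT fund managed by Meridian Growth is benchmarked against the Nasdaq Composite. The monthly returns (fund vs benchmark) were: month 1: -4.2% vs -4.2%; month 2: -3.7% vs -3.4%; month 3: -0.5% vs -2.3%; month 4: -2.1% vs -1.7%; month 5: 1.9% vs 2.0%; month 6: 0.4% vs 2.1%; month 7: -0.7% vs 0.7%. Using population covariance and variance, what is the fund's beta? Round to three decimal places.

r̄p = -1.2714%,  r̄m = -0.9714%
Cov = Σ(rp − r̄p)(rm − r̄m) / 7 = 4.3492
Var(rm) = Σ(rm − r̄m)² / 7 = 5.6678
β = Cov / Var = 4.3492 / 5.6678 = 0.7674

0.767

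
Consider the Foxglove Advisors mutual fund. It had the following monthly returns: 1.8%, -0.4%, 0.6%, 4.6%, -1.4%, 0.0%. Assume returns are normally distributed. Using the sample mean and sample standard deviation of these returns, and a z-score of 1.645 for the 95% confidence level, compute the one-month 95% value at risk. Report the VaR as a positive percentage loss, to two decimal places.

r̄ = (1.8 − 0.4 + 0.6 + 4.6 − 1.4 + 0) / 6 = 0.8667%
Sample σ = √[Σ(r − r̄)² / 5] = √[22.3733 / 5] = √4.4747 = 2.1153%
VaR = −(r̄ − z·σ) = −(0.8667 − 1.645 × 2.1153) = −(-2.6130) = 2.6130%

2.61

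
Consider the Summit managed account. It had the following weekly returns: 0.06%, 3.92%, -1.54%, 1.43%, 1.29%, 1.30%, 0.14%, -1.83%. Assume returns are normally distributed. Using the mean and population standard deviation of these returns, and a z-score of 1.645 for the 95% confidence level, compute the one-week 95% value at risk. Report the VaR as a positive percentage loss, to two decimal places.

Mean return μ = 4.770 / 8 = 0.5963%
Σ(r − μ)² = (0.06 − 0.5963)² + (3.92 − 0.5963)² + … = 23.6650
population σ = √(23.6650 / 8) = √2.9581 = 1.7199%
VaR = −(μ − z·σ) = −(0.5963 − 1.645 × 1.7199) = −(-2.2329) = 2.2329%

2.23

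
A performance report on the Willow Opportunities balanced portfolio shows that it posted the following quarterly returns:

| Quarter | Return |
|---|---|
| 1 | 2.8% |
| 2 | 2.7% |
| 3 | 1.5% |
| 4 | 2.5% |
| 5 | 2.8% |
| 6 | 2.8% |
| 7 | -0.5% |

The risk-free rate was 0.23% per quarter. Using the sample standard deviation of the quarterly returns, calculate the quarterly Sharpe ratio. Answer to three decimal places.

1.506

Mean return r̄ = 14.60 / 7 = 2.0857%
Σ(r − r̄)² = 9.1086; sample σ = √(9.1086/6) = 1.2321%
Sharpe = (r̄ − rf) / σ = (2.0857 − 0.23) / 1.2321 = 1.8557 / 1.2321 = 1.5061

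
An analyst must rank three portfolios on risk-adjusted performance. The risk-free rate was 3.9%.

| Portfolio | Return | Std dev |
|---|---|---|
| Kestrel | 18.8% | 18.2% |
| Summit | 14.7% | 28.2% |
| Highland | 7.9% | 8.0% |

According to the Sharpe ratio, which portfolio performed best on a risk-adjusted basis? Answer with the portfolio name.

Kestrel: Sharpe ratio = (18.8% − 3.9%) / 18.2% = 0.819
Summit: Sharpe ratio = (14.7% − 3.9%) / 28.2% = 0.383
Highland: Sharpe ratio = (7.9% − 3.9%) / 8.0% = 0.500
Highest: Kestrel (0.819).

Kestrel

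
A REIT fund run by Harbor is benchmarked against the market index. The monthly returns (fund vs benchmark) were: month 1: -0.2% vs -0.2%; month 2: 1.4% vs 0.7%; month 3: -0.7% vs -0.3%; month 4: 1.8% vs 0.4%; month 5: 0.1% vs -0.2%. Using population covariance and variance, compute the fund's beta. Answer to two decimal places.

2.21

r̄p = 0.4800%,  r̄m = 0.0800%
Cov = Σ(rp − r̄p)(rm − r̄m) / 5 = 0.3476
Var(rm) = Σ(rm − r̄m)² / 5 = 0.1576
β = Cov / Var = 0.3476 / 0.1576 = 2.2056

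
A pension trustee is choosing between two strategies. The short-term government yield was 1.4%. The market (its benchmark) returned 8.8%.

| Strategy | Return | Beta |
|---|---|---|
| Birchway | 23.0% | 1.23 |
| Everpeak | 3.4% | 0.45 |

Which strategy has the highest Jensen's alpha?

Birchway: α = 23.0% − [1.4% + 1.23 × (8.8% − 1.4%)] = 12.498
Everpeak: α = 3.4% − [1.4% + 0.45 × (8.8% − 1.4%)] = -1.330
Highest: Birchway (12.498).

Birchway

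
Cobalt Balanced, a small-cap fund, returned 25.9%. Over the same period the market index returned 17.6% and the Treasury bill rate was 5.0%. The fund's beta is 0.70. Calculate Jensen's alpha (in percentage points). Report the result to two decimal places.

CAPM expected return = Rf + β(Rm − Rf) = 5.0% + 0.70 × (17.6% − 5.0%) = 5 + 0.70 × 12.60 = 13.8200%
Jensen's α = Rp − E[R] = 25.9% − 13.8200% = 12.0800

12.08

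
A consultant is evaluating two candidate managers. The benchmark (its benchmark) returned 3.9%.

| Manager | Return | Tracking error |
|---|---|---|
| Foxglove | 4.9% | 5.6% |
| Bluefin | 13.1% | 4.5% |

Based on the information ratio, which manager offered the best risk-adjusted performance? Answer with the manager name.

Bluefin

Foxglove: IR = (4.9% − 3.9%) / 5.6% = 0.179
Bluefin: IR = (13.1% − 3.9%) / 4.5% = 2.044
Highest: Bluefin (2.044).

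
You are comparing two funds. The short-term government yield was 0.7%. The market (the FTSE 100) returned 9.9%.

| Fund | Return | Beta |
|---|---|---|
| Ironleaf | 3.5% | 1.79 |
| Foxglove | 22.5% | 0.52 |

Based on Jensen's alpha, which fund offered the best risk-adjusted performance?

Foxglove

Ironleaf: α = 3.5% − [0.7% + 1.79 × (9.9% − 0.7%)] = -13.668
Foxglove: α = 22.5% − [0.7% + 0.52 × (9.9% − 0.7%)] = 17.016
Highest: Foxglove (17.016).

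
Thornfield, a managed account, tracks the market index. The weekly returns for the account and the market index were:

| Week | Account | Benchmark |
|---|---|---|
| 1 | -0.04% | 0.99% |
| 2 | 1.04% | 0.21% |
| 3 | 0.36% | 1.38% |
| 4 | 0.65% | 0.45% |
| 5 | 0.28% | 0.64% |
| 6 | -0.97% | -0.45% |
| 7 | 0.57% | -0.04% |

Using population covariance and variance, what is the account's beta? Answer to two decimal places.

0.31

r̄p = 0.2700%,  r̄m = 0.4543%
Cov = Σ(rp − r̄p)(rm − r̄m) / 7 = 0.1003
Var(rm) = Σ(rm − r̄m)² / 7 = 0.3286
β = Cov / Var = 0.1003 / 0.3286 = 0.3052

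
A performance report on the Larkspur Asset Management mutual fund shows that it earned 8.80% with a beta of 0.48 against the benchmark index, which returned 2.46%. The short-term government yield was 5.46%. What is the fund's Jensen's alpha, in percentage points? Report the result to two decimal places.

4.78

CAPM expected return = Rf + β(Rm − Rf) = 5.46% + 0.48 × (2.46% − 5.46%) = 5.46 + 0.48 × -3.00 = 4.0200%
Jensen's α = Rp − E[R] = 8.80% − 4.0200% = 4.7800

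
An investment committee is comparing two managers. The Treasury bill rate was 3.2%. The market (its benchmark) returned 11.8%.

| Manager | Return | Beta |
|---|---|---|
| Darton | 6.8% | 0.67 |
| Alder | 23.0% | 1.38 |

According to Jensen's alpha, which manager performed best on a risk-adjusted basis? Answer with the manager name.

Darton: α = 6.8% − [3.2% + 0.67 × (11.8% − 3.2%)] = -2.162
Alder: α = 23.0% − [3.2% + 1.38 × (11.8% − 3.2%)] = 7.932
Highest: Alder (7.932).

Alder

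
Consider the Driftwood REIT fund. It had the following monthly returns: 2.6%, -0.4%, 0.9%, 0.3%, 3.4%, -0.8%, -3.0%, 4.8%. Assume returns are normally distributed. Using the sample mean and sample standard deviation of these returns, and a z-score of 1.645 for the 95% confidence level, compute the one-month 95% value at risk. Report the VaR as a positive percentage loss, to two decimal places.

Mean return r̄ = 7.80 / 8 = 0.9750%
Sample σ = √[Σ(r − r̄)² / 7] = √[44.4550 / 7] = √6.3507 = 2.5201%
VaR = −(r̄ − z·σ) = −(0.9750 − 1.645 × 2.5201) = −(-3.1706) = 3.1706%

3.17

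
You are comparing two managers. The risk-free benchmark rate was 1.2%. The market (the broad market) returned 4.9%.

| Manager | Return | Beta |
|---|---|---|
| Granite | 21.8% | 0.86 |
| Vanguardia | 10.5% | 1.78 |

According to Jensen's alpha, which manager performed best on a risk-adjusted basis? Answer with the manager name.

Granite: α = 21.8% − [1.2% + 0.86 × (4.9% − 1.2%)] = 17.418
Vanguardia: α = 10.5% − [1.2% + 1.78 × (4.9% − 1.2%)] = 2.714
Highest: Granite (17.418).

Granite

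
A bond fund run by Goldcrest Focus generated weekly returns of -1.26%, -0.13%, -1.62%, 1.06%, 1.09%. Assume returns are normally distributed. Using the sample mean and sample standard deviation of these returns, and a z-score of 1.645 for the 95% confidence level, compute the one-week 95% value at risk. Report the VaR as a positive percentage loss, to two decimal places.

r̄ = (-1.26 − 0.13 − 1.62 + 1.06 + 1.09) / 5 = -0.1720%
Σ(r − r̄)² = 6.3927; sample σ = √(6.3927/4) = 1.2642%
VaR = −(r̄ − z·σ) = −(-0.1720 − 1.645 × 1.2642) = −(-2.2516) = 2.2516%

2.25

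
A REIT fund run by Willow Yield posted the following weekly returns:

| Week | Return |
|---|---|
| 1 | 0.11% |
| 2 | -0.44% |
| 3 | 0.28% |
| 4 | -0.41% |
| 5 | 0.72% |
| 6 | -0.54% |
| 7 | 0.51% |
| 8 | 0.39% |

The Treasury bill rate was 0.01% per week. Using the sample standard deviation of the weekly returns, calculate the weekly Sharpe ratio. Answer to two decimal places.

0.14

μ = (0.11 − 0.44 + 0.28 − 0.41 + 0.72 − 0.54 + 0.51 + 0.39) / 8 = 0.620 / 8 = 0.0775%
Sample std dev = √[1.6264 / 7] = 0.4820%
Sharpe = (μ − rf) / σ = (0.0775 − 0.01) / 0.4820 = 0.0675 / 0.4820 = 0.1400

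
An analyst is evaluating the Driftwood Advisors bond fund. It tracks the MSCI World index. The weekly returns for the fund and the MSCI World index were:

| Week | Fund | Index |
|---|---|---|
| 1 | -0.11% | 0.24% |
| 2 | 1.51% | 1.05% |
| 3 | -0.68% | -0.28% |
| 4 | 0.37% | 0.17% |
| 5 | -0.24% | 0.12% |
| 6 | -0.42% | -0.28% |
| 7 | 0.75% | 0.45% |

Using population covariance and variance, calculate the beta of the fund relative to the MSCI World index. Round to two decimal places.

r̄p = 0.1686%,  r̄m = 0.2100%
Cov = Σ(rp − r̄p)(rm − r̄m) / 7 = 0.2844
Var(rm) = Σ(rm − r̄m)² / 7 = 0.1791
β = Cov / Var = 0.2844 / 0.1791 = 1.5879

1.59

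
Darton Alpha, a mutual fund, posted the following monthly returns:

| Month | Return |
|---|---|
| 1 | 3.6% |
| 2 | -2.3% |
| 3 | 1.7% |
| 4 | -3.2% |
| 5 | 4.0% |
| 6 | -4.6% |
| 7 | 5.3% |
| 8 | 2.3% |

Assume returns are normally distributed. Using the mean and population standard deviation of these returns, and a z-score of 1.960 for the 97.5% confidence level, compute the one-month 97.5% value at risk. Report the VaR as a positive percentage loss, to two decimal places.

5.94

Mean return r̄ = 6.80 / 8 = 0.8500%
Population σ = √[Σ(r − r̄)² / 8] = √[96.1400 / 8] = √12.0175 = 3.4666%
VaR = −(r̄ − z·σ) = −(0.8500 − 1.960 × 3.4666) = −(-5.9445) = 5.9445%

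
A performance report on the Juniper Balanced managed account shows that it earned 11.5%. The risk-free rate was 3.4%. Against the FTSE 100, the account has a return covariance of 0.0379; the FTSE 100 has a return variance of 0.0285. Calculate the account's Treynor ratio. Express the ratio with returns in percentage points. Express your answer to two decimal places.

6.09

β = Cov / Var = 0.0379 / 0.0285 = 1.3298
Treynor = (Rp − Rf) / β = (11.5% − 3.4%) / 1.3298 = 8.10 / 1.3298 = 6.0911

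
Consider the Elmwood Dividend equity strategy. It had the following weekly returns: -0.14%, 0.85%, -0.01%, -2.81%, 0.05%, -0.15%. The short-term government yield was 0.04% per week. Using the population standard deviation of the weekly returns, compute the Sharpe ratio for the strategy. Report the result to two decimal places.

r̄ = (-0.14 + 0.85 − 0.01 − 2.81 + 0.05 − 0.15) / 6 = -2.210 / 6 = -0.3683%
Population σ = √[Σ(r − r̄)² / 6] = √[7.8493 / 6] = √1.3082 = 1.1438%
Sharpe = (r̄ − rf) / σ = (-0.3683 − 0.04) / 1.1438 = -0.4083 / 1.1438 = -0.3570

-0.36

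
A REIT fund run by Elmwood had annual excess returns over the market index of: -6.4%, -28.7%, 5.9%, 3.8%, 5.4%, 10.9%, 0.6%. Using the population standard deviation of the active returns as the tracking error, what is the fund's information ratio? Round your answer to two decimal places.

r̄ = (-6.4 − 28.7 + 5.9 + 3.8 + 5.4 + 10.9 + 0.6) / 7 = -1.2143%
Population std dev = √[1051.9086 / 7] = 12.2586%
IR = r̄ / tracking error = -1.2143 / 12.2586 = -0.0991

-0.10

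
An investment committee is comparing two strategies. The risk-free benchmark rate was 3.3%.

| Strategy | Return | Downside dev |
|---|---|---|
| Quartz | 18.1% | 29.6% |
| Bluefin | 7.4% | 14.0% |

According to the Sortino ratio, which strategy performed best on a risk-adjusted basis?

Quartz: Sortino ratio = (18.1% − 3.3%) / 29.6% = 0.500
Bluefin: Sortino ratio = (7.4% − 3.3%) / 14.0% = 0.293
Highest: Quartz (0.500).

Quartz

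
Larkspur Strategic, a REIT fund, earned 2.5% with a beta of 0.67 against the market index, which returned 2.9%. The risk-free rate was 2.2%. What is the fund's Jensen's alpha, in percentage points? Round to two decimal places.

-0.17

CAPM expected return = Rf + β(Rm − Rf) = 2.2% + 0.67 × (2.9% − 2.2%) = 2.2 + 0.67 × 0.70 = 2.6690%
Jensen's α = Rp − E[R] = 2.5% − 2.6690% = -0.1690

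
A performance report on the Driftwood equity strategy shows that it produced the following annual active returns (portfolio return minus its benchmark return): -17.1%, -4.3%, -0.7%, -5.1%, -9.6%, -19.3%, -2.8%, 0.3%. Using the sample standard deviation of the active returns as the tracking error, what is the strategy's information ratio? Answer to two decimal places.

Mean return r̄ = -58.60 / 8 = -7.3250%
Sample σ = √[Σ(r − r̄)² / 7] = √[380.7350 / 7] = √54.3907 = 7.3750%
IR = r̄ / tracking error = -7.3250 / 7.3750 = -0.9932

-0.99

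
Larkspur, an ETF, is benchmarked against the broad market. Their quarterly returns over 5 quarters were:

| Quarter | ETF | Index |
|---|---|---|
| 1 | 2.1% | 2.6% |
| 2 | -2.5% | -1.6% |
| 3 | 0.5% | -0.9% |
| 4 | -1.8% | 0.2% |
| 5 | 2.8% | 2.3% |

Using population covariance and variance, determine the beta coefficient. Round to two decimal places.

1.03

r̄p = 0.2200%,  r̄m = 0.5200%
Cov = Σ(rp − r̄p)(rm − r̄m) / 5 = 2.9036
Var(rm) = Σ(rm − r̄m)² / 5 = 2.8216
β = Cov / Var = 2.9036 / 2.8216 = 1.0291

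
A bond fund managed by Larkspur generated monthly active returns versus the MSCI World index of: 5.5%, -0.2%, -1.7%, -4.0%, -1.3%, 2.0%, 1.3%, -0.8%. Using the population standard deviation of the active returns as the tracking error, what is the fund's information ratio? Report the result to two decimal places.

0.04

Mean return r̄ = 0.80 / 8 = 0.1000%
Σ(r − r̄)² = 57.1200; population σ = √(57.1200/8) = 2.6721%
IR = r̄ / tracking error = 0.1000 / 2.6721 = 0.0374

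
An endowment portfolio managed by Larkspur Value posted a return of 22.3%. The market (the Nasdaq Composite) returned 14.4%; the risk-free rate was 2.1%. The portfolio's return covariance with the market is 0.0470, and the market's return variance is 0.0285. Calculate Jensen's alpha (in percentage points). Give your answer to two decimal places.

β = Cov / Var = 0.0470 / 0.0285 = 1.6491
E[R] = Rf + β(Rm − Rf) = 2.1% + 1.6491 × (14.4% − 2.1%) = 22.3839%
α = Rp − E[R] = 22.3% − 22.3839% = -0.0839

-0.08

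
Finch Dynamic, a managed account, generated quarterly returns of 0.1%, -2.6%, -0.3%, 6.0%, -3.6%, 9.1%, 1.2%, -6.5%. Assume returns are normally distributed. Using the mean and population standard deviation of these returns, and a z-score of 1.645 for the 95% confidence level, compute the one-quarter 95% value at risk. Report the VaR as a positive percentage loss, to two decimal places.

7.40

r̄ = (0.1 − 2.6 − 0.3 + 6 − 3.6 + 9.1 + 1.2 − 6.5) / 8 = 0.4250%
Population std dev = √[180.8750 / 8] = 4.7549%
VaR = −(r̄ − z·σ) = −(0.4250 − 1.645 × 4.7549) = −(-7.3968) = 7.3968%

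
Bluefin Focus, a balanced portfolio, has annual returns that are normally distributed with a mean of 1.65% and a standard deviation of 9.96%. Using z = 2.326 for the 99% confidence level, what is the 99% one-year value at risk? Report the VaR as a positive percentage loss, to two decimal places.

VaR (as % loss) = −(μ − z·σ) = −(1.65% − 2.326 × 9.96%) = −(-21.51696%) = 21.51696%

21.52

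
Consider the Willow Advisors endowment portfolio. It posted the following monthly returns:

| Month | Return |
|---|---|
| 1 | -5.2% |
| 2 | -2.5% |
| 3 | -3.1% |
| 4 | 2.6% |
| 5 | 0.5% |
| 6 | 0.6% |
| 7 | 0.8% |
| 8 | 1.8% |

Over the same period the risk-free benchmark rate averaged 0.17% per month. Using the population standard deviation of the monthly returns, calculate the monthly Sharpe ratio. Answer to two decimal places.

-0.29

r̄ = (-5.2 − 2.5 − 3.1 + 2.6 + 0.5 + 0.6 + 0.8 + 1.8) / 8 = -4.50 / 8 = -0.5625%
Σ(r − r̄)² = 51.6188; population σ = √(51.6188/8) = 2.5401%
Sharpe = (r̄ − rf) / σ = (-0.5625 − 0.17) / 2.5401 = -0.7325 / 2.5401 = -0.2884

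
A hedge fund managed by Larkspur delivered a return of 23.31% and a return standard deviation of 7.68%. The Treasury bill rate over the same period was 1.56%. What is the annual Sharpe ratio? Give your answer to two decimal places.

2.83

Sharpe = (Rp − Rf) / σp = (23.31% − 1.56%) / 7.68% = 21.75% / 7.68% = 2.8320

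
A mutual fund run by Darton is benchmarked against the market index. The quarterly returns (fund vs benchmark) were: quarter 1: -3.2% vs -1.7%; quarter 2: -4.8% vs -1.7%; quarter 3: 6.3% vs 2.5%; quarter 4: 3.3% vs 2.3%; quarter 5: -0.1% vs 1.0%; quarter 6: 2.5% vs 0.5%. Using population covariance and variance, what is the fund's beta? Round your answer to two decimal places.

r̄p = 0.6667%,  r̄m = 0.4833%
Cov = Σ(rp − r̄p)(rm − r̄m) / 6 = 6.0261
Var(rm) = Σ(rm − r̄m)² / 6 = 2.8614
β = Cov / Var = 6.0261 / 2.8614 = 2.1060

2.11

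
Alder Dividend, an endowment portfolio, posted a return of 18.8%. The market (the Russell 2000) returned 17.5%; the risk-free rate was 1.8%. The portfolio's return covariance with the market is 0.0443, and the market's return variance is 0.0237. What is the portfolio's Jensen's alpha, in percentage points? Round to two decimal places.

β = Cov / Var = 0.0443 / 0.0237 = 1.8692
E[R] = Rf + β(Rm − Rf) = 1.8% + 1.8692 × (17.5% − 1.8%) = 31.1464%
α = Rp − E[R] = 18.8% − 31.1464% = -12.3464

-12.35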